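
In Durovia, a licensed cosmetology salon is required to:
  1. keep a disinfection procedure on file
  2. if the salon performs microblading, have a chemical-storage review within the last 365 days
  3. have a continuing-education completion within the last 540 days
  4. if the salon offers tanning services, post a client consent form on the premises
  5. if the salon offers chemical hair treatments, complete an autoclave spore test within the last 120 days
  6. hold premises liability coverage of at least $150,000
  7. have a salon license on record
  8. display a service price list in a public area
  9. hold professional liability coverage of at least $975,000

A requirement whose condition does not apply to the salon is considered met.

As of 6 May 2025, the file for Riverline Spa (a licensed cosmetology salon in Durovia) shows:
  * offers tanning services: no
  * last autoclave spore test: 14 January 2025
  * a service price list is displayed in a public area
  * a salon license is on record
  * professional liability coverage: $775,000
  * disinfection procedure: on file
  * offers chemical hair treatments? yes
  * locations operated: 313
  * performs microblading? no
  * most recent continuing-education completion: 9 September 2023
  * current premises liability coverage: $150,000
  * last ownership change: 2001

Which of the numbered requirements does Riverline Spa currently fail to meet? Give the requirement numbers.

3, 9

1. disinfection procedure present → met
2. condition 'performs microblading' does not hold → requirement n/a → met
3. continuing-education completion 605 days ago vs limit 540 → not met
4. condition 'offers tanning services' does not hold → requirement n/a → met
5. condition 'offers chemical hair treatments' holds; autoclave spore test 112 days ago vs limit 120 → met
6. premises liability coverage $150,000 ≥ $150,000 → met
7. salon license present → met
8. service price list present → met
9. professional liability coverage $775,000 < $975,000 → not met
Not met: 3, 9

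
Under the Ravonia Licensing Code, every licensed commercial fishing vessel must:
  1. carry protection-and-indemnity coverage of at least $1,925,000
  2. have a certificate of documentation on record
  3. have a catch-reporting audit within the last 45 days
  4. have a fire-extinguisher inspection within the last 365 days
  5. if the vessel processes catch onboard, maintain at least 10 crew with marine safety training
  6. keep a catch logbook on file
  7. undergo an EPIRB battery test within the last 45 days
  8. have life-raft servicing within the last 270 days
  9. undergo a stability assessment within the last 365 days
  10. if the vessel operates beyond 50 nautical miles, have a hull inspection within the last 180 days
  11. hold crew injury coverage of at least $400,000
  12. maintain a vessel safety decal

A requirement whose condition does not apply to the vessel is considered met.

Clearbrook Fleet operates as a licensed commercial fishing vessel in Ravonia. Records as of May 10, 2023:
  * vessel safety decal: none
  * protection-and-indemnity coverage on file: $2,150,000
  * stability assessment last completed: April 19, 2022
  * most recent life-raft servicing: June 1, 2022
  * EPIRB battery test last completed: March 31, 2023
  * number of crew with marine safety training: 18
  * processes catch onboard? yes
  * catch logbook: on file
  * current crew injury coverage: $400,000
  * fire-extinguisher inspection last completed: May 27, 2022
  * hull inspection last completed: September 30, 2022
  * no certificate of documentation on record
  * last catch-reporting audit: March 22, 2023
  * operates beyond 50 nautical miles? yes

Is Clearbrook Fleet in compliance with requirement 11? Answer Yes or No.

Yes

11. crew injury coverage $400,000 ≥ $400,000 → met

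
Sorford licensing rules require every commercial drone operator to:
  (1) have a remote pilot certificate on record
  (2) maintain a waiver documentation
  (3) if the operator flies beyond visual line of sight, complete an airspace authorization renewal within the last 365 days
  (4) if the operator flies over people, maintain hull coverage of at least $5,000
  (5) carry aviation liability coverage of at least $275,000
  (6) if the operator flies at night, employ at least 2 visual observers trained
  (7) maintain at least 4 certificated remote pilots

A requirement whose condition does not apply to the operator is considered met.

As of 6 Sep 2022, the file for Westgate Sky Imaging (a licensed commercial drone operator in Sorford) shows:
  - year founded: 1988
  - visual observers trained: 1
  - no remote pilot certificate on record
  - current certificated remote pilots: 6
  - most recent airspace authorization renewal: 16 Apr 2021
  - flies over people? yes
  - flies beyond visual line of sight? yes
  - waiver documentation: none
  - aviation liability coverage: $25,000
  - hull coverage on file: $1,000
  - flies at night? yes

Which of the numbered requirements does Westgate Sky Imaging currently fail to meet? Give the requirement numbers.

1, 2, 3, 4, 5, 6

1. remote pilot certificate absent → not met
2. waiver documentation absent → not met
3. condition 'flies beyond visual line of sight' holds; airspace authorization renewal 508 days ago vs limit 365 → not met
4. condition 'flies over people' holds; hull coverage $1,000 < $5,000 → not met
5. aviation liability coverage $25,000 < $275,000 → not met
6. condition 'flies at night' holds; visual observers trained 1 < 2 → not met
7. certificated remote pilots 6 ≥ 4 → met
Not met: 1, 2, 3, 4, 5, 6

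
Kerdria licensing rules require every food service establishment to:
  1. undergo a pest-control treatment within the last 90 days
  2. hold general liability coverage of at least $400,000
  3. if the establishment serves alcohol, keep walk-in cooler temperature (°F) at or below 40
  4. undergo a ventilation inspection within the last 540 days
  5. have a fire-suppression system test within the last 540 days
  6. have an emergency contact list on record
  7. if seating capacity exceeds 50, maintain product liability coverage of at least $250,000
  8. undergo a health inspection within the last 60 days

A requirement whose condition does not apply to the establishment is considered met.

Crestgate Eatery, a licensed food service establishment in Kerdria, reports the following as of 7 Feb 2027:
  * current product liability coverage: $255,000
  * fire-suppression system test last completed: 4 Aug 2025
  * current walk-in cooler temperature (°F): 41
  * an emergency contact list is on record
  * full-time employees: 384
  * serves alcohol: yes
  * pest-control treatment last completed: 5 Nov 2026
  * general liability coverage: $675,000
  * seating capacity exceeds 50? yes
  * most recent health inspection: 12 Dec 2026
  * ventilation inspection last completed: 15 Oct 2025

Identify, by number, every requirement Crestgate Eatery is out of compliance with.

1, 3, 5

1. pest-control treatment 94 days ago vs limit 90 → not met
2. general liability coverage $675,000 ≥ $400,000 → met
3. condition 'serves alcohol' holds; walk-in cooler temperature (°F) 41 > 40 → not met
4. ventilation inspection 480 days ago vs limit 540 → met
5. fire-suppression system test 552 days ago vs limit 540 → not met
6. emergency contact list present → met
7. condition 'seating capacity exceeds 50' holds; product liability coverage $255,000 ≥ $250,000 → met
8. health inspection 57 days ago vs limit 60 → met
Not met: 1, 3, 5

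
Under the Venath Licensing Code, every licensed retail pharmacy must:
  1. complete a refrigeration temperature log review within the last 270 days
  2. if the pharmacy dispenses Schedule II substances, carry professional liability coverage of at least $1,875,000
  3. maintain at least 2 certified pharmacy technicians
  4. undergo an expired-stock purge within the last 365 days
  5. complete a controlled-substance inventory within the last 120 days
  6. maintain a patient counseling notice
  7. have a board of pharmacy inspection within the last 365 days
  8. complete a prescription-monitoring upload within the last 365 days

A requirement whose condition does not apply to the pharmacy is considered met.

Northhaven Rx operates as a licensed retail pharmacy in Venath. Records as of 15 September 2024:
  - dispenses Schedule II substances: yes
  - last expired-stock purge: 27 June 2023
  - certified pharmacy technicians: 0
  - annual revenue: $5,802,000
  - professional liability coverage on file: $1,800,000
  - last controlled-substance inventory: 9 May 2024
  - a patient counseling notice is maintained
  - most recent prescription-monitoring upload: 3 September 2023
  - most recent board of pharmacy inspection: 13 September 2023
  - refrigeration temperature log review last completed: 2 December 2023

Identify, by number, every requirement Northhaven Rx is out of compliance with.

1. refrigeration temperature log review 288 days ago vs limit 270 → not met
2. condition 'dispenses Schedule II substances' holds; professional liability coverage $1,800,000 < $1,875,000 → not met
3. certified pharmacy technicians 0 < 2 → not met
4. expired-stock purge 446 days ago vs limit 365 → not met
5. controlled-substance inventory 129 days ago vs limit 120 → not met
6. patient counseling notice present → met
7. board of pharmacy inspection 368 days ago vs limit 365 → not met
8. prescription-monitoring upload 378 days ago vs limit 365 → not met
Not met: 1, 2, 3, 4, 5, 7, 8

1, 2, 3, 4, 5, 7, 8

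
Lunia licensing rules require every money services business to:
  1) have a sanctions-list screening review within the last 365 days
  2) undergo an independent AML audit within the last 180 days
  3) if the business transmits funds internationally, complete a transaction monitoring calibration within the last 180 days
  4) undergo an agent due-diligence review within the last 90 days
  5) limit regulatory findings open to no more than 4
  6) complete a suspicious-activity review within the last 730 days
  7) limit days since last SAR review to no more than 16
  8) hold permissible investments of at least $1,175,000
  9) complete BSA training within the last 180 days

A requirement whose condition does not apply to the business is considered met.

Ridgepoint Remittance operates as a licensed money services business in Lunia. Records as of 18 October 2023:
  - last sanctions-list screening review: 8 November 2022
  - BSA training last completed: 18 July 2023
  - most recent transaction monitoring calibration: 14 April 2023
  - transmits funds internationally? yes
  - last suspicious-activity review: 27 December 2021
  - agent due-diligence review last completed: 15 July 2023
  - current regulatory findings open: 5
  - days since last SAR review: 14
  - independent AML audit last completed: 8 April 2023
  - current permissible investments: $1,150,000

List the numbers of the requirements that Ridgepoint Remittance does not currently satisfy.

2, 3, 4, 5, 8

1. sanctions-list screening review 344 days ago vs limit 365 → met
2. independent AML audit 193 days ago vs limit 180 → not met
3. condition 'transmits funds internationally' holds; transaction monitoring calibration 187 days ago vs limit 180 → not met
4. agent due-diligence review 95 days ago vs limit 90 → not met
5. regulatory findings open 5 > 4 → not met
6. suspicious-activity review 660 days ago vs limit 730 → met
7. days since last SAR review 14 ≤ 16 → met
8. permissible investments $1,150,000 < $1,175,000 → not met
9. BSA training 92 days ago vs limit 180 → met
Not met: 2, 3, 4, 5, 8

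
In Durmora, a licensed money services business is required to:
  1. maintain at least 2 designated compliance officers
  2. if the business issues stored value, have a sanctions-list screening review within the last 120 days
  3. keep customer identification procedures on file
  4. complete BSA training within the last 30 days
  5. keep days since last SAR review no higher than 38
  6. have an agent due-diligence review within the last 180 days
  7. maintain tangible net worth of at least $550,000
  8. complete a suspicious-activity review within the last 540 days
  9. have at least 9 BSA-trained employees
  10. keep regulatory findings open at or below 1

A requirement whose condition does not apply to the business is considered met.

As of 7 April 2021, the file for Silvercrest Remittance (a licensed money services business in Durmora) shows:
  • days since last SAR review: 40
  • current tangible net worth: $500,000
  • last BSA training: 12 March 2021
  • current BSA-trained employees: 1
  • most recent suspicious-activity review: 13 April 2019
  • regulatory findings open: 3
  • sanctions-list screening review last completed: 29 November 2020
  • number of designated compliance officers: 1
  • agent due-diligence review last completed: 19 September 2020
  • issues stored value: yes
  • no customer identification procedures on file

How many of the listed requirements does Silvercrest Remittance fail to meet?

1. designated compliance officers 1 < 2 → not met
2. condition 'issues stored value' holds; sanctions-list screening review 129 days ago vs limit 120 → not met
3. customer identification procedures absent → not met
4. BSA training 26 days ago vs limit 30 → met
5. days since last SAR review 40 > 38 → not met
6. agent due-diligence review 200 days ago vs limit 180 → not met
7. tangible net worth $500,000 < $550,000 → not met
8. suspicious-activity review 725 days ago vs limit 540 → not met
9. BSA-trained employees 1 < 9 → not met
10. regulatory findings open 3 > 1 → not met
Not met: 9 of 10

9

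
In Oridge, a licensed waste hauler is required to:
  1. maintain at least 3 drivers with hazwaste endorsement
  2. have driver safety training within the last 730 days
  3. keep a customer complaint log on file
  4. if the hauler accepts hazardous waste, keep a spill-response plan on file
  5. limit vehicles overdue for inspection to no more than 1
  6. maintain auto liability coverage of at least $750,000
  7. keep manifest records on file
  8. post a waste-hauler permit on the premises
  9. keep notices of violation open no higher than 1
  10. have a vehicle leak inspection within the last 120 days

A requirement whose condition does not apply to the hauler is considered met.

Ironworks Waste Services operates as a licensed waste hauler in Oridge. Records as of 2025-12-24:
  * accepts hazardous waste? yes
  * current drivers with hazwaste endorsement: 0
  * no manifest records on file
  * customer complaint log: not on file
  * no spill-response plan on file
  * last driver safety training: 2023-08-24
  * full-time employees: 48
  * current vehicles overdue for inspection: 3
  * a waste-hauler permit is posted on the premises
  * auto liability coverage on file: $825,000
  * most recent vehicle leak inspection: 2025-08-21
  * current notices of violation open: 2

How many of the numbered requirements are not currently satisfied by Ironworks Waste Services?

1. drivers with hazwaste endorsement 0 < 3 → not met
2. driver safety training 853 days ago vs limit 730 → not met
3. customer complaint log absent → not met
4. condition 'accepts hazardous waste' holds; spill-response plan absent → not met
5. vehicles overdue for inspection 3 > 1 → not met
6. auto liability coverage $825,000 ≥ $750,000 → met
7. manifest records absent → not met
8. waste-hauler permit present → met
9. notices of violation open 2 > 1 → not met
10. vehicle leak inspection 125 days ago vs limit 120 → not met
Not met: 8 of 10

8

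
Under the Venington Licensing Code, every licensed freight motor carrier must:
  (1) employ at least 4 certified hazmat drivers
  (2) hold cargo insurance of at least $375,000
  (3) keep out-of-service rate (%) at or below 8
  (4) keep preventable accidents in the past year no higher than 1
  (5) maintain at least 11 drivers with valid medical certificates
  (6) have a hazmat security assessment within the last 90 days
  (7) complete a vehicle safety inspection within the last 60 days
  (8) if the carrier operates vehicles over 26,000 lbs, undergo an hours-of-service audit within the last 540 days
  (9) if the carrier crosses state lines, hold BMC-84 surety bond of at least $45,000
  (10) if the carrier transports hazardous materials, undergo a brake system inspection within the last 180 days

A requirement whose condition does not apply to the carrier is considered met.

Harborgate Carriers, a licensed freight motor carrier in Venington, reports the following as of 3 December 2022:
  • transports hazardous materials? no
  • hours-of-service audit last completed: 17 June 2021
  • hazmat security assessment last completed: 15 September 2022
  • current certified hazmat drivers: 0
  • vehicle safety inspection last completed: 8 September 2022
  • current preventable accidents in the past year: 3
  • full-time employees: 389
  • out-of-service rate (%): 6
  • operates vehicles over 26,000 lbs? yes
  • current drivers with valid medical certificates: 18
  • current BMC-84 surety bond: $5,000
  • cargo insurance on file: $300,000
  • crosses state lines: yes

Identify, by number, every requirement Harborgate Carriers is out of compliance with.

1, 2, 4, 7, 9

1. certified hazmat drivers 0 < 4 → not met
2. cargo insurance $300,000 < $375,000 → not met
3. out-of-service rate (%) 6 ≤ 8 → met
4. preventable accidents in the past year 3 > 1 → not met
5. drivers with valid medical certificates 18 ≥ 11 → met
6. hazmat security assessment 79 days ago vs limit 90 → met
7. vehicle safety inspection 86 days ago vs limit 60 → not met
8. condition 'operates vehicles over 26,000 lbs' holds; hours-of-service audit 534 days ago vs limit 540 → met
9. condition 'crosses state lines' holds; BMC-84 surety bond $5,000 < $45,000 → not met
10. condition 'transports hazardous materials' does not hold → requirement n/a → met
Not met: 1, 2, 4, 7, 9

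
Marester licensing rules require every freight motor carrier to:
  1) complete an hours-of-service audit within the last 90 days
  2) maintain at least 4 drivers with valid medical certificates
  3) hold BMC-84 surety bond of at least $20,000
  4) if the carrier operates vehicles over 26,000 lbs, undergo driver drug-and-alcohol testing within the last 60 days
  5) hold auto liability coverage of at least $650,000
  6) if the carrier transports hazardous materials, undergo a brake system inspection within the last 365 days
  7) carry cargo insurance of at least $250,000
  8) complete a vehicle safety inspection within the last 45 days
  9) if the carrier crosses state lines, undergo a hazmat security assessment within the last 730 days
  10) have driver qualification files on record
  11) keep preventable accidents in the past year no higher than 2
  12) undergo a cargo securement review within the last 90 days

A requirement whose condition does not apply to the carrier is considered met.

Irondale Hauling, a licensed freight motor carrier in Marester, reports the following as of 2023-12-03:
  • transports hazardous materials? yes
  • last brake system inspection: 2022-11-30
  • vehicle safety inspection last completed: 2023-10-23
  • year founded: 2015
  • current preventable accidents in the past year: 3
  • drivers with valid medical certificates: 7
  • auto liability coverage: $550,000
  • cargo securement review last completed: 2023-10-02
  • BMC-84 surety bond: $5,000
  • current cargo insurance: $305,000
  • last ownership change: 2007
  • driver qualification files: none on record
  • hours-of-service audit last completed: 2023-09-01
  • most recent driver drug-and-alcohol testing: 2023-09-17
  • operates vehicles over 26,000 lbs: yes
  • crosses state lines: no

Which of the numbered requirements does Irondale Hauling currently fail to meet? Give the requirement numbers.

1. hours-of-service audit 93 days ago vs limit 90 → not met
2. drivers with valid medical certificates 7 ≥ 4 → met
3. BMC-84 surety bond $5,000 < $20,000 → not met
4. condition 'operates vehicles over 26,000 lbs' holds; driver drug-and-alcohol testing 77 days ago vs limit 60 → not met
5. auto liability coverage $550,000 < $650,000 → not met
6. condition 'transports hazardous materials' holds; brake system inspection 368 days ago vs limit 365 → not met
7. cargo insurance $305,000 ≥ $250,000 → met
8. vehicle safety inspection 41 days ago vs limit 45 → met
9. condition 'crosses state lines' does not hold → requirement n/a → met
10. driver qualification files absent → not met
11. preventable accidents in the past year 3 > 2 → not met
12. cargo securement review 62 days ago vs limit 90 → met
Not met: 1, 3, 4, 5, 6, 10, 11

1, 3, 4, 5, 6, 10, 11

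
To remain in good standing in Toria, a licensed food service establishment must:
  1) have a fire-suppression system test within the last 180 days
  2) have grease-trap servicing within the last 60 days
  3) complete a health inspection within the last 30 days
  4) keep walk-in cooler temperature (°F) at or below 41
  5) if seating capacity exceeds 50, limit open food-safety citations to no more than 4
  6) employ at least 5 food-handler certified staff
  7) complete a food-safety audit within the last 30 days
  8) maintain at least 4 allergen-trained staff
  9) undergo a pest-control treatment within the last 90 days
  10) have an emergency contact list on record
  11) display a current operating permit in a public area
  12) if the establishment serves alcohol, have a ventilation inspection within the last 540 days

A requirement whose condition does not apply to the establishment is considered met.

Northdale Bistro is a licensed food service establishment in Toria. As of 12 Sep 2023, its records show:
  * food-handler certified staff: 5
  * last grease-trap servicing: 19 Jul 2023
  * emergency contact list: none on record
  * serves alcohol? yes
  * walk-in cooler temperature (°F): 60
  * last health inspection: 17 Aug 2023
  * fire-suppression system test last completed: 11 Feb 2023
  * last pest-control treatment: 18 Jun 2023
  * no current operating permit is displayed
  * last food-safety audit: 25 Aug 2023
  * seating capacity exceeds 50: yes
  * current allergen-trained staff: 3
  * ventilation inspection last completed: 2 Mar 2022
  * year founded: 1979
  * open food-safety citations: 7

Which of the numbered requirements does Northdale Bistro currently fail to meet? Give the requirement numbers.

1. fire-suppression system test 213 days ago vs limit 180 → not met
2. grease-trap servicing 55 days ago vs limit 60 → met
3. health inspection 26 days ago vs limit 30 → met
4. walk-in cooler temperature (°F) 60 > 41 → not met
5. condition 'seating capacity exceeds 50' holds; open food-safety citations 7 > 4 → not met
6. food-handler certified staff 5 ≥ 5 → met
7. food-safety audit 18 days ago vs limit 30 → met
8. allergen-trained staff 3 < 4 → not met
9. pest-control treatment 86 days ago vs limit 90 → met
10. emergency contact list absent → not met
11. current operating permit absent → not met
12. condition 'serves alcohol' holds; ventilation inspection 559 days ago vs limit 540 → not met
Not met: 1, 4, 5, 8, 10, 11, 12

1, 4, 5, 8, 10, 11, 12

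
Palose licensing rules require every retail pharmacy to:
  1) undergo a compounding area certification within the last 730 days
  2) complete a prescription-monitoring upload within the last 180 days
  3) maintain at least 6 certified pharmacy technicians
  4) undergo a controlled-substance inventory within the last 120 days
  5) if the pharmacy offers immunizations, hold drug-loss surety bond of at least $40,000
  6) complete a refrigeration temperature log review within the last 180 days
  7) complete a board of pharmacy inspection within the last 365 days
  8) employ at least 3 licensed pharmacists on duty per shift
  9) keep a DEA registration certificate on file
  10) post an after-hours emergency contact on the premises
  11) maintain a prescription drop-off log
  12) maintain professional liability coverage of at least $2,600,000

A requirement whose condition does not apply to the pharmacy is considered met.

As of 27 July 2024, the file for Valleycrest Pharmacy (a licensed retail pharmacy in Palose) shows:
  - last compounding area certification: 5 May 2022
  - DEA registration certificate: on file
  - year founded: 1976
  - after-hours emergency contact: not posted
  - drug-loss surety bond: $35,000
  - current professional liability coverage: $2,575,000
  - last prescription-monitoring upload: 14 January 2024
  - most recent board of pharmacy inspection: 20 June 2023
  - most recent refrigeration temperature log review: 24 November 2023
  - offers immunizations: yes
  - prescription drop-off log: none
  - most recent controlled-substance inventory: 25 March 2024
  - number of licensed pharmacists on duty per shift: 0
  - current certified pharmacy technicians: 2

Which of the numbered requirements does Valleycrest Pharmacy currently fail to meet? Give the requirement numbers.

1. compounding area certification 814 days ago vs limit 730 → not met
2. prescription-monitoring upload 195 days ago vs limit 180 → not met
3. certified pharmacy technicians 2 < 6 → not met
4. controlled-substance inventory 124 days ago vs limit 120 → not met
5. condition 'offers immunizations' holds; drug-loss surety bond $35,000 < $40,000 → not met
6. refrigeration temperature log review 246 days ago vs limit 180 → not met
7. board of pharmacy inspection 403 days ago vs limit 365 → not met
8. licensed pharmacists on duty per shift 0 < 3 → not met
9. DEA registration certificate present → met
10. after-hours emergency contact absent → not met
11. prescription drop-off log absent → not met
12. professional liability coverage $2,575,000 < $2,600,000 → not met
Not met: 1, 2, 3, 4, 5, 6, 7, 8, 10, 11, 12

1, 2, 3, 4, 5, 6, 7, 8, 10, 11, 12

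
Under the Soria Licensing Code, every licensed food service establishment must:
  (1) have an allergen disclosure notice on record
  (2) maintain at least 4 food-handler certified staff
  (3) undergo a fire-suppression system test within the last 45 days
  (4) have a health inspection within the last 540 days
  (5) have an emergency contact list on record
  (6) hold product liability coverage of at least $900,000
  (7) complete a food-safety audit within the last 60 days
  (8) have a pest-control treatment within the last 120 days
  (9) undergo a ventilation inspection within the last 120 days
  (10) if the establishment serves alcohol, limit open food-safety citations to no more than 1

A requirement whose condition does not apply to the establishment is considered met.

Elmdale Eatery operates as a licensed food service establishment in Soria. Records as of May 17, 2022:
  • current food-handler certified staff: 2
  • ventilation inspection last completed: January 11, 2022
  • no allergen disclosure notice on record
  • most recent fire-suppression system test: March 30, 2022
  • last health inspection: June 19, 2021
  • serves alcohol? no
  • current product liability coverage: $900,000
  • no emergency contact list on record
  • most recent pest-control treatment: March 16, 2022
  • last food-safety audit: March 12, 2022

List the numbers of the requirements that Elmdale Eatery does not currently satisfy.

1. allergen disclosure notice absent → not met
2. food-handler certified staff 2 < 4 → not met
3. fire-suppression system test 48 days ago vs limit 45 → not met
4. health inspection 332 days ago vs limit 540 → met
5. emergency contact list absent → not met
6. product liability coverage $900,000 ≥ $900,000 → met
7. food-safety audit 66 days ago vs limit 60 → not met
8. pest-control treatment 62 days ago vs limit 120 → met
9. ventilation inspection 126 days ago vs limit 120 → not met
10. condition 'serves alcohol' does not hold → requirement n/a → met
Not met: 1, 2, 3, 5, 7, 9

1, 2, 3, 5, 7, 9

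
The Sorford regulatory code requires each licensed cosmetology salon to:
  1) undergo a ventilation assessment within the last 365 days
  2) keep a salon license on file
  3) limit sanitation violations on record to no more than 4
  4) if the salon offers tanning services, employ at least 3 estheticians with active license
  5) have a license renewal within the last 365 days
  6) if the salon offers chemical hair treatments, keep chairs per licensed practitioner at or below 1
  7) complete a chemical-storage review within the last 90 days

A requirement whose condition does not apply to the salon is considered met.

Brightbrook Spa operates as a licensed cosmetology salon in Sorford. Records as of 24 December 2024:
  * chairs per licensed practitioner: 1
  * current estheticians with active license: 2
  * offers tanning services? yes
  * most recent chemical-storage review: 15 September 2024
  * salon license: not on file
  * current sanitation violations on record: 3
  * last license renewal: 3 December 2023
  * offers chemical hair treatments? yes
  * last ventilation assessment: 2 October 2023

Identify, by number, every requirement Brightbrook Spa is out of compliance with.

1. ventilation assessment 449 days ago vs limit 365 → not met
2. salon license absent → not met
3. sanitation violations on record 3 ≤ 4 → met
4. condition 'offers tanning services' holds; estheticians with active license 2 < 3 → not met
5. license renewal 387 days ago vs limit 365 → not met
6. condition 'offers chemical hair treatments' holds; chairs per licensed practitioner 1 ≤ 1 → met
7. chemical-storage review 100 days ago vs limit 90 → not met
Not met: 1, 2, 4, 5, 7

1, 2, 4, 5, 7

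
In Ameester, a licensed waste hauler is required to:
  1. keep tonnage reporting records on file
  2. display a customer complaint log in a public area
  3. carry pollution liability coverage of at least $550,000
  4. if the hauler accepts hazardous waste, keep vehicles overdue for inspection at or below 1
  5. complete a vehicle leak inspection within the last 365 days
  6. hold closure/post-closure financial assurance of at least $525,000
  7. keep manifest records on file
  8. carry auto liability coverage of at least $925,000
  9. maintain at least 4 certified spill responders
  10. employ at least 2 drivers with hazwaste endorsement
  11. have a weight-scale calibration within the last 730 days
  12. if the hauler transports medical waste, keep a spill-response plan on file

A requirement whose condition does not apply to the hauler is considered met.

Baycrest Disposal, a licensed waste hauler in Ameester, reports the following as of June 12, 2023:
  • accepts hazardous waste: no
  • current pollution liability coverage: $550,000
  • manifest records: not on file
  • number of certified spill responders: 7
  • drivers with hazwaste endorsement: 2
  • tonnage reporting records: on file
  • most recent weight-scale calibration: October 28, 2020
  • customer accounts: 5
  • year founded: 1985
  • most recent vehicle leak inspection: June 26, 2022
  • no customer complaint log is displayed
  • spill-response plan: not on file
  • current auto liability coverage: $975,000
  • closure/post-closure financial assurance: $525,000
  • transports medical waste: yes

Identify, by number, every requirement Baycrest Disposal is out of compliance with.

2, 7, 11, 12

1. tonnage reporting records present → met
2. customer complaint log absent → not met
3. pollution liability coverage $550,000 ≥ $550,000 → met
4. condition 'accepts hazardous waste' does not hold → requirement n/a → met
5. vehicle leak inspection 351 days ago vs limit 365 → met
6. closure/post-closure financial assurance $525,000 ≥ $525,000 → met
7. manifest records absent → not met
8. auto liability coverage $975,000 ≥ $925,000 → met
9. certified spill responders 7 ≥ 4 → met
10. drivers with hazwaste endorsement 2 ≥ 2 → met
11. weight-scale calibration 957 days ago vs limit 730 → not met
12. condition 'transports medical waste' holds; spill-response plan absent → not met
Not met: 2, 7, 11, 12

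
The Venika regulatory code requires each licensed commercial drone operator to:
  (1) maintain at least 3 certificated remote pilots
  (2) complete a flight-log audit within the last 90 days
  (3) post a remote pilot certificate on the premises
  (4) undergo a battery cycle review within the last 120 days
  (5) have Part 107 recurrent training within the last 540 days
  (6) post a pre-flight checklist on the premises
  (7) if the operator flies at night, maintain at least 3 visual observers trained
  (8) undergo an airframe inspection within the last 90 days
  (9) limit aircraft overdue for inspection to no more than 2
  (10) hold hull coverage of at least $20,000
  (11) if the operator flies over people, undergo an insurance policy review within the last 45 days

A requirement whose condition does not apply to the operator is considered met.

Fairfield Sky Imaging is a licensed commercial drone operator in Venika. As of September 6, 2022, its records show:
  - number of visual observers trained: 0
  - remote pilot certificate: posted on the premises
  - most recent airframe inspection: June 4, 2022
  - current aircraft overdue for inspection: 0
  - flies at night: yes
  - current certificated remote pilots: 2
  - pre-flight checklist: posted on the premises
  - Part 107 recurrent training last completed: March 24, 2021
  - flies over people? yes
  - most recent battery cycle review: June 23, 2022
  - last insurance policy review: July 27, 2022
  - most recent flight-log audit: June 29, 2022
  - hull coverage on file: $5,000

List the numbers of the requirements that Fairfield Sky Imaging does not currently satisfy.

1. certificated remote pilots 2 < 3 → not met
2. flight-log audit 69 days ago vs limit 90 → met
3. remote pilot certificate present → met
4. battery cycle review 75 days ago vs limit 120 → met
5. Part 107 recurrent training 531 days ago vs limit 540 → met
6. pre-flight checklist present → met
7. condition 'flies at night' holds; visual observers trained 0 < 3 → not met
8. airframe inspection 94 days ago vs limit 90 → not met
9. aircraft overdue for inspection 0 ≤ 2 → met
10. hull coverage $5,000 < $20,000 → not met
11. condition 'flies over people' holds; insurance policy review 41 days ago vs limit 45 → met
Not met: 1, 7, 8, 10

1, 7, 8, 10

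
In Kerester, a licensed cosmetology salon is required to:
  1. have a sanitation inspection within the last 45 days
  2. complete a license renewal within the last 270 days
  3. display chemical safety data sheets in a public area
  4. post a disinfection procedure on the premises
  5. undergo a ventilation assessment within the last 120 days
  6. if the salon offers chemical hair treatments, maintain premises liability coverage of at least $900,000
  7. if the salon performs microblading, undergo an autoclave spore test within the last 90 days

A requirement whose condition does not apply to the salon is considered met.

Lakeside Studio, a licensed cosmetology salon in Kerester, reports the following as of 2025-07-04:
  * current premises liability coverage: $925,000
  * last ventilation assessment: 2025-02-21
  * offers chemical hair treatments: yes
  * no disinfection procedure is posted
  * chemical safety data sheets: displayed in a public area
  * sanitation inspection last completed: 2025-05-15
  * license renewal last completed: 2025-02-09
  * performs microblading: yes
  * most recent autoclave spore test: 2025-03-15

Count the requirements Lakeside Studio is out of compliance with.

4

1. sanitation inspection 50 days ago vs limit 45 → not met
2. license renewal 145 days ago vs limit 270 → met
3. chemical safety data sheets present → met
4. disinfection procedure absent → not met
5. ventilation assessment 133 days ago vs limit 120 → not met
6. condition 'offers chemical hair treatments' holds; premises liability coverage $925,000 ≥ $900,000 → met
7. condition 'performs microblading' holds; autoclave spore test 111 days ago vs limit 90 → not met
Not met: 4 of 7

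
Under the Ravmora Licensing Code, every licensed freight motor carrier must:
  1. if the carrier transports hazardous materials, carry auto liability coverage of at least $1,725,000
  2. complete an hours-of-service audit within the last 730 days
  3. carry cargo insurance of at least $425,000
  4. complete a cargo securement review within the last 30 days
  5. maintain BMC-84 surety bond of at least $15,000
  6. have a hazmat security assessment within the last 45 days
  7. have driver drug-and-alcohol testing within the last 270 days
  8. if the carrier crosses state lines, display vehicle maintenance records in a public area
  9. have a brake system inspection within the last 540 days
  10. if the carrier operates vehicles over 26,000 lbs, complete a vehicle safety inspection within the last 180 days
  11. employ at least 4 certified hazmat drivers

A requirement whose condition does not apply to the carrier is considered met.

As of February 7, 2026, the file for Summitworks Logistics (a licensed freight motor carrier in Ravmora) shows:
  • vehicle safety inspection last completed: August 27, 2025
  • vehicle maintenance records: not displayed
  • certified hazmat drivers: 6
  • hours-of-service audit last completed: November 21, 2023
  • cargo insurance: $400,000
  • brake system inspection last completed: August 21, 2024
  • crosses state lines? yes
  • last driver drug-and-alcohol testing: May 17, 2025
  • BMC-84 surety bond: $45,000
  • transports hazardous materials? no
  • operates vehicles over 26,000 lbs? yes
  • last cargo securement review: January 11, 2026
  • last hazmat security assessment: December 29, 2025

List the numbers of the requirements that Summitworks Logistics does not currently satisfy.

2, 3, 8

1. condition 'transports hazardous materials' does not hold → requirement n/a → met
2. hours-of-service audit 809 days ago vs limit 730 → not met
3. cargo insurance $400,000 < $425,000 → not met
4. cargo securement review 27 days ago vs limit 30 → met
5. BMC-84 surety bond $45,000 ≥ $15,000 → met
6. hazmat security assessment 40 days ago vs limit 45 → met
7. driver drug-and-alcohol testing 266 days ago vs limit 270 → met
8. condition 'crosses state lines' holds; vehicle maintenance records absent → not met
9. brake system inspection 535 days ago vs limit 540 → met
10. condition 'operates vehicles over 26,000 lbs' holds; vehicle safety inspection 164 days ago vs limit 180 → met
11. certified hazmat drivers 6 ≥ 4 → met
Not met: 2, 3, 8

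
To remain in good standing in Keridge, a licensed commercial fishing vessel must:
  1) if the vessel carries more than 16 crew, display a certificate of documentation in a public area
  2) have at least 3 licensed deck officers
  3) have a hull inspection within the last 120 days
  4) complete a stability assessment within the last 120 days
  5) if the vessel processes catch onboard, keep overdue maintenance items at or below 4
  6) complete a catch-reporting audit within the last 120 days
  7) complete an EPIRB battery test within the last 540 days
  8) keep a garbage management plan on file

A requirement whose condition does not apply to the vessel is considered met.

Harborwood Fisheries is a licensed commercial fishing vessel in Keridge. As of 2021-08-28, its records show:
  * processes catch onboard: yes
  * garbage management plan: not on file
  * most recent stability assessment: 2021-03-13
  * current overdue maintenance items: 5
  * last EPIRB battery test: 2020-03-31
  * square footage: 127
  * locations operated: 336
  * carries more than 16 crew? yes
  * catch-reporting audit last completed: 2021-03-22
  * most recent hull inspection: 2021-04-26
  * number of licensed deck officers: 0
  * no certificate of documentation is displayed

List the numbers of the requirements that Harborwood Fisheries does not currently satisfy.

1, 2, 3, 4, 5, 6, 8

1. condition 'carries more than 16 crew' holds; certificate of documentation absent → not met
2. licensed deck officers 0 < 3 → not met
3. hull inspection 124 days ago vs limit 120 → not met
4. stability assessment 168 days ago vs limit 120 → not met
5. condition 'processes catch onboard' holds; overdue maintenance items 5 > 4 → not met
6. catch-reporting audit 159 days ago vs limit 120 → not met
7. EPIRB battery test 515 days ago vs limit 540 → met
8. garbage management plan absent → not met
Not met: 1, 2, 3, 4, 5, 6, 8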